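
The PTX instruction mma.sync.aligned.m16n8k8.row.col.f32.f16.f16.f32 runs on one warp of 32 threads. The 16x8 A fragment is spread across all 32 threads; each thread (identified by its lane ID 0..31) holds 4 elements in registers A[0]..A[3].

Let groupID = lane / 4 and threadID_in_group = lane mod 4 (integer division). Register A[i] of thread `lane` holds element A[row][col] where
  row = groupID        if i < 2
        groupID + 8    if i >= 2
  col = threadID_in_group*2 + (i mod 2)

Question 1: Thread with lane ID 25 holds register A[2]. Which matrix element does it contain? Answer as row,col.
lane 25: g=6 (25/4), t=1 (25%4)
i=2: r=6+8=14, c=1*2+0=2

14,2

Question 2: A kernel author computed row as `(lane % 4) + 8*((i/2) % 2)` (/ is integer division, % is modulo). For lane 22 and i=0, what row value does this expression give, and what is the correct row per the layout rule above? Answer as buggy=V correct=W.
buggy=2 correct=5

`(lane % 4) + 8*((i/2) % 2)`[22,0]⇒2
22: gr=5,th=2
[0] (5+0,2*2+0) = (5,4)
row: 2 vs 5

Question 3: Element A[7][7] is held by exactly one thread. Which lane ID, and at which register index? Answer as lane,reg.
31,1

r: 7->gid=7,r8=0  c: 7->tid=3,i&1=1
L=7*4+3=31  i=0*2+1=1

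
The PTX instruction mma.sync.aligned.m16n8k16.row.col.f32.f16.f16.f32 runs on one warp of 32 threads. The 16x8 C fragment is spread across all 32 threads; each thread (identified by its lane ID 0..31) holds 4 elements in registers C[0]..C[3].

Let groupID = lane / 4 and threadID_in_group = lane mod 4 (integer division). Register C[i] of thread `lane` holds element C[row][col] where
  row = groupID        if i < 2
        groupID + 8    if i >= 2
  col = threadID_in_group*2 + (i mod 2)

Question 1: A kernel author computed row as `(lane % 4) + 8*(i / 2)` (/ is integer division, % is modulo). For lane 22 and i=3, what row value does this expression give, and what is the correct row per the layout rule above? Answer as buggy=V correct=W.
`(lane % 4) + 8*(i / 2)`[22,3]->10
22: gid=5,tid=2
[3] (5+8,2*2+1) = (13,5)
row: 10 vs 13

buggy=10 correct=13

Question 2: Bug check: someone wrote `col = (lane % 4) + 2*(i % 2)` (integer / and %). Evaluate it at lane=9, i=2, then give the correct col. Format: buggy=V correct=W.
buggy=1 correct=2

`(lane % 4) + 2*(i % 2)`[9,2]->1
9: g=2,t=1
[2] (2+8,1*2+0) = (10,2)
col: 1 vs 2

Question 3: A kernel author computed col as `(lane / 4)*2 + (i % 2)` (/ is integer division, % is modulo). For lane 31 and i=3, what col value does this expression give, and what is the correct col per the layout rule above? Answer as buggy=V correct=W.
buggy=15 correct=7

`(lane / 4)*2 + (i % 2)`[31,3]->15
L=31->gid=31>>2=7, tid=31&3=3
[3]->row 7+8=15  col 3·2+1=7
col: 15 vs 7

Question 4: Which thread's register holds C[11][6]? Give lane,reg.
r: 11->gid=3,r8=1  c: 6->tid=3,i&1=0
L=3*4+3=15  i=1*2+0=2

15,2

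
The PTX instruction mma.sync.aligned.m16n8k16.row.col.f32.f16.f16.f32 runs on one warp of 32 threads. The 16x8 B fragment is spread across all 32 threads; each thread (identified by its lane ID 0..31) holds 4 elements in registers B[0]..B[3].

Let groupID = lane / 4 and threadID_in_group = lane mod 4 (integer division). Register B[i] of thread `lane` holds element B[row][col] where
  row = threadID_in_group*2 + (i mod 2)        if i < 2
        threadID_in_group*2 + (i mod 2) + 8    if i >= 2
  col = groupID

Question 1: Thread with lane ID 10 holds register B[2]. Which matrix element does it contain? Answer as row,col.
12,2

L=10->g=10>>2=2, t=10&3=2
[2]->row 2·2+0+8=12  col g=2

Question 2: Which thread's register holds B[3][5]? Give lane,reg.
c: 5->gid=5  r: 3->r8=0,tid=1,i&1=1
L=5*4+1=21  i=0*2+1=1

21,1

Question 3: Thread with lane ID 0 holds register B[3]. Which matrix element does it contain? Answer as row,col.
9,0

L=0->g=0>>2=0, t=0&3=0
[3]->row 0·2+1+8=9  col g=0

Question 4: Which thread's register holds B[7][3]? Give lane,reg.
c=3→G=3  r=7→rhi=0,T=3,p=1
L=3*4+3=15  i=0*2+1=1

15,1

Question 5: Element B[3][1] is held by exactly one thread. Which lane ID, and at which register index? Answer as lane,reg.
c=1⇒gr=1  r=3⇒Rb=0,th=1,odd=1
L=1*4+1=5  i=0*2+1=1

5,1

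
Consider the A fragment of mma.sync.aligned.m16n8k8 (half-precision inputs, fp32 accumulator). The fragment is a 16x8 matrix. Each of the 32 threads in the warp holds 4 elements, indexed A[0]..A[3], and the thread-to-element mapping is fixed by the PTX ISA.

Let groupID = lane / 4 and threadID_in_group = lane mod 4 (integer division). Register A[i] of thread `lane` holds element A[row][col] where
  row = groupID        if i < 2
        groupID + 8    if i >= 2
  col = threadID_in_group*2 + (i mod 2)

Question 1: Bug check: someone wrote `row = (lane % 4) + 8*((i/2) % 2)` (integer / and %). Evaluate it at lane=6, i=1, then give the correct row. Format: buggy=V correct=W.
buggy=2 correct=1

`(lane % 4) + 8*((i/2) % 2)`[6,1]->2
lane 6: g=1 (6/4), t=2 (6%4)
i=1: r=1+0=1, c=2*2+1=5
row: 2 vs 1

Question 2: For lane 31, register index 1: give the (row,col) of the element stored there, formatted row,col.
7,7

lane 31⇒31/4=7, 31 mod 4=3
i=1  r:7+0⇒7  c:2·3+1⇒7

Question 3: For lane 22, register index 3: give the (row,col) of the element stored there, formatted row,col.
lane 22: gr=5 (22/4), th=2 (22%4)
i=3: r=5+8=13, c=2*2+1=5

13,5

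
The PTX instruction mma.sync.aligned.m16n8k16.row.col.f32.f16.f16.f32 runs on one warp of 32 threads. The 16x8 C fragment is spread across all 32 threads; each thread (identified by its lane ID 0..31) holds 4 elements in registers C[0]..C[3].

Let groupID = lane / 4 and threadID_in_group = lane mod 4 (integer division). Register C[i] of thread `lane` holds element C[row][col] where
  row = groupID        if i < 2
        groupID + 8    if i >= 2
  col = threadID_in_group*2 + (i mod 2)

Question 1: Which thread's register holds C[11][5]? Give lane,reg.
14,3

r=11⇒gr=3,Rb=1  c=5⇒th=2,odd=1
L=3*4+2=14  i=1*2+1=3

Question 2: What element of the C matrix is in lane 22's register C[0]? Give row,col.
5,4

L=22->gid=22>>2=5, tid=22&3=2
[0]->row 5+0=5  col 2·2+0=4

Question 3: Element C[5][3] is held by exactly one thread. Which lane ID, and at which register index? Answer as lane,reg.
r=5⇒gr=5,Rb=0  c=3⇒th=1,odd=1
L=5*4+1=21  i=0*2+1=1

21,1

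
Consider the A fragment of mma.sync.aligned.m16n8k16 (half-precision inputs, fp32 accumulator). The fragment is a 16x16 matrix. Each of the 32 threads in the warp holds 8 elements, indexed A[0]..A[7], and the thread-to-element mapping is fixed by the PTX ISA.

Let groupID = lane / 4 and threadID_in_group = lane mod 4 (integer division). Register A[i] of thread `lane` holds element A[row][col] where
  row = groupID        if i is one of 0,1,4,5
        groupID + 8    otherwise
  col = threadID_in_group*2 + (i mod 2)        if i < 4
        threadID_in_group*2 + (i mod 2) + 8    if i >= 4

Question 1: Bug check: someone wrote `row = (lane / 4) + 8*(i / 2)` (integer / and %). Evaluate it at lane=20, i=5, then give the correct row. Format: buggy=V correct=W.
`(lane / 4) + 8*(i / 2)`[20,5]=>21
L=20=>grp=20>>2=5, tig=20&3=0
[5]=>row 5+0=5  col 0·2+1+8=9
row: 21 vs 5

buggy=21 correct=5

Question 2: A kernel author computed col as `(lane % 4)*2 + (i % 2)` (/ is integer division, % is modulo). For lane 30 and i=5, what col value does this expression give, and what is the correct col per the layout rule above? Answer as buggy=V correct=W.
buggy=5 correct=13

`(lane % 4)*2 + (i % 2)`[30,5]->5
lane 30->30/4=7, 30 mod 4=2
i=5  r:7+0->7  c:2·2+1+8->13
col: 5 vs 13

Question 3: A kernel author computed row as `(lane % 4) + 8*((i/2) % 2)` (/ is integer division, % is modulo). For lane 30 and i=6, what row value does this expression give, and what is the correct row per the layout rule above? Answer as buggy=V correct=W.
buggy=10 correct=15

`(lane % 4) + 8*((i/2) % 2)`[30,6]->10
30: g=7,t=2
[6] (7+8,2*2+0+8) = (15,12)
row: 10 vs 15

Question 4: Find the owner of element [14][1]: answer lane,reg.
r=14⇒gr=6,Rb=1  c=1⇒Cb=0,th=0,odd=1
L=6*4+0=24  i=0*4+1*2+1=3

24,3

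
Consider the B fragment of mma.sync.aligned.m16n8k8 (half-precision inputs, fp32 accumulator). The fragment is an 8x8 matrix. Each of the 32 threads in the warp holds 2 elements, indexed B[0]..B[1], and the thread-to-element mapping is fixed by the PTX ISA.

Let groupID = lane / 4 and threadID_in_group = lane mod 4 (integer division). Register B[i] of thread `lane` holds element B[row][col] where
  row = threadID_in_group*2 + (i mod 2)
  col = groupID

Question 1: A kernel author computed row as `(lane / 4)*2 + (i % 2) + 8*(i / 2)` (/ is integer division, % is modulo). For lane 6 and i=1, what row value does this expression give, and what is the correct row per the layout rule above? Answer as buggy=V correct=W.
`(lane / 4)*2 + (i % 2) + 8*(i / 2)`[6,1]=>3
6: grp=1,tig=2
[1] (2*2+1,1) = (5,1)
row: 3 vs 5

buggy=3 correct=5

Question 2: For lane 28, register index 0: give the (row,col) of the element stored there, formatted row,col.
0,7

28: gid=7,tid=0
[0] (0*2+0,7) = (0,7)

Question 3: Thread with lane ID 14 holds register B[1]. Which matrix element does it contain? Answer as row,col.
5,3

L=14=>grp=14>>2=3, tig=14&3=2
[1]=>row 2·2+1=5  col grp=3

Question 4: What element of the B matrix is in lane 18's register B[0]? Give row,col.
L=18=>grp=18>>2=4, tig=18&3=2
[0]=>row 2·2+0=4  col grp=4

4,4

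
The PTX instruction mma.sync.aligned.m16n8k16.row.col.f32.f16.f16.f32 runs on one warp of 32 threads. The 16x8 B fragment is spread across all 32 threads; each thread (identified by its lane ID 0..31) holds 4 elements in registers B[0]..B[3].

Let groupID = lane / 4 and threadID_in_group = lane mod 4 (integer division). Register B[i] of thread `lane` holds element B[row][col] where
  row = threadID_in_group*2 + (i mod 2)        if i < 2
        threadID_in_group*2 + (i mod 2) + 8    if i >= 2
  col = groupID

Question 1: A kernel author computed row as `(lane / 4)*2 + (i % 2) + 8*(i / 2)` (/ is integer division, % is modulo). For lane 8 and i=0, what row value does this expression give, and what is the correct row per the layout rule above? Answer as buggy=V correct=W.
buggy=4 correct=0

`(lane / 4)*2 + (i % 2) + 8*(i / 2)`[8,0]=>4
8: grp=2,tig=0
[0] (0*2+0+0,2) = (0,2)
row: 4 vs 0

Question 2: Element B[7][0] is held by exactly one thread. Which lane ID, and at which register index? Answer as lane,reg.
3,1

c=0⇒gr=0  r=7⇒Rb=0,th=3,odd=1
L=0*4+3=3  i=0*2+1=1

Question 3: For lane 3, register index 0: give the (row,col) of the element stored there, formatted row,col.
6,0

3: grp=0,tig=3
[0] (3*2+0+0,0) = (6,0)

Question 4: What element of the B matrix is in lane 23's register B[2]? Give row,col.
14,5

lane 23->23/4=5, 23 mod 4=3
i=2  r:2·3+0+8->14  c:5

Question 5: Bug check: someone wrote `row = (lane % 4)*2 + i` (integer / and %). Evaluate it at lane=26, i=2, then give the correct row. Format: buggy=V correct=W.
`(lane % 4)*2 + i`[26,2]=>6
L=26=>grp=26>>2=6, tig=26&3=2
[2]=>row 2·2+0+8=12  col grp=6
row: 6 vs 12

buggy=6 correct=12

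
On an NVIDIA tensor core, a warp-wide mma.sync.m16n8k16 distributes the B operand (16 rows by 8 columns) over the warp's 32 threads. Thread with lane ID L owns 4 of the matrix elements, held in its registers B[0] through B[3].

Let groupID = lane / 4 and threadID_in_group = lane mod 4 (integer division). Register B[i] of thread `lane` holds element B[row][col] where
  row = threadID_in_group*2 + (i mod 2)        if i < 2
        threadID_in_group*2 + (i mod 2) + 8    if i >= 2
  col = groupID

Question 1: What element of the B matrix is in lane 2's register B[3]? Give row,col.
13,0

lane 2->2/4=0, 2 mod 4=2
i=3  r:2·2+1+8->13  c:0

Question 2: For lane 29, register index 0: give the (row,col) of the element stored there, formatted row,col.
2,7

L=29->gid=29>>2=7, tid=29&3=1
[0]->row 1·2+0+0=2  col gid=7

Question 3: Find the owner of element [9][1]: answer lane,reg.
4,3

c=1⇒gr=1  r=9⇒Rb=1,th=0,odd=1
L=1*4+0=4  i=1*2+1=3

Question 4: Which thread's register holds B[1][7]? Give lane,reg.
28,1

c=7->g=7  r=1->rb=0,t=0,b0=1
L=7*4+0=28  i=0*2+1=1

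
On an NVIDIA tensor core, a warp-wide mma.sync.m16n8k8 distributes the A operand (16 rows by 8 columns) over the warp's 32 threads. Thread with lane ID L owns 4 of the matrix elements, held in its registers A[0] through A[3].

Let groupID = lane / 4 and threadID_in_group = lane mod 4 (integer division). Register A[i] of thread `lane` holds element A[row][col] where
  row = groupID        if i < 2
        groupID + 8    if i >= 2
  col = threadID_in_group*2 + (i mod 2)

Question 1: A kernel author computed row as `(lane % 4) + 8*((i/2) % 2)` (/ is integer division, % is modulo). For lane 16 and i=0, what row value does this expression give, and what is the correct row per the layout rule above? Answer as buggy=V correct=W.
`(lane % 4) + 8*((i/2) % 2)`[16,0]->0
lane 16->16/4=4, 16 mod 4=0
i=0  r:4+0->4  c:2·0+0->0
row: 0 vs 4

buggy=0 correct=4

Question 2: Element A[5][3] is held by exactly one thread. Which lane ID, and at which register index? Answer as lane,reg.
21,1

r=5⇒gr=5,Rb=0  c=3⇒th=1,odd=1
L=5*4+1=21  i=0*2+1=1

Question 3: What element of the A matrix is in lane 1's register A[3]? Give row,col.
lane 1: gid=0 (1/4), tid=1 (1%4)
i=3: r=0+8=8, c=1*2+1=3

8,3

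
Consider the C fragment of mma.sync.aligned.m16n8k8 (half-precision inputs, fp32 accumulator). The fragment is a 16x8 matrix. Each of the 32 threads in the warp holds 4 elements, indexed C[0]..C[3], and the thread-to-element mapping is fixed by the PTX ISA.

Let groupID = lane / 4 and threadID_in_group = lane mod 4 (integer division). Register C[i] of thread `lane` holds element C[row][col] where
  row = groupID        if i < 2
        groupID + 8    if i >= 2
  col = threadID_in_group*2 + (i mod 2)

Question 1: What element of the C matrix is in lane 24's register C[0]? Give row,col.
6,0

lane 24->24/4=6, 24 mod 4=0
i=0  r:6+0->6  c:2·0+0->0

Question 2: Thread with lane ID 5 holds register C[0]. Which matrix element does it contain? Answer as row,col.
5: gr=1,th=1
[0] (1+0,1*2+0) = (1,2)

1,2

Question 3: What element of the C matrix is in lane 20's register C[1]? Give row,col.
5,1

L=20→G=20>>2=5, T=20&3=0
[1]→row 5+0=5  col 0·2+1=1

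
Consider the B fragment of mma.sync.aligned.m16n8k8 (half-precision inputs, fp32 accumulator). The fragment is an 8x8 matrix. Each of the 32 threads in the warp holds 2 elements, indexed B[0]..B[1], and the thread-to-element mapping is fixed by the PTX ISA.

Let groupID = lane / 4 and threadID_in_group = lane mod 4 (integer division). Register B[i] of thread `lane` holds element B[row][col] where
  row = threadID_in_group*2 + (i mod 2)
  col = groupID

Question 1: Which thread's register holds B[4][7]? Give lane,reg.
30,0

c=7→G=7  r=4→T=2,p=0
L=7*4+2=30  i=0=0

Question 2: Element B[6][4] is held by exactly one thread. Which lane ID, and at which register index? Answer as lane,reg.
19,0

c: 4->gid=4  r: 6->tid=3,i&1=0
L=4*4+3=19  i=0=0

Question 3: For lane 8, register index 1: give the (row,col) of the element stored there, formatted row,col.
8: gr=2,th=0
[1] (0*2+1,2) = (1,2)

1,2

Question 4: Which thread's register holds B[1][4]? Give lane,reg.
16,1

c=4->g=4  r=1->t=0,b0=1
L=4*4+0=16  i=1=1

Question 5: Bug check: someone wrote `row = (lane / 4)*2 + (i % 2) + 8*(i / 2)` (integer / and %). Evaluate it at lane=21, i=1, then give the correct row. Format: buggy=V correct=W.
buggy=11 correct=3

`(lane / 4)*2 + (i % 2) + 8*(i / 2)`[21,1]->11
lane 21->21/4=5, 21 mod 4=1
i=1  r:2·1+1->3  c:5
row: 11 vs 3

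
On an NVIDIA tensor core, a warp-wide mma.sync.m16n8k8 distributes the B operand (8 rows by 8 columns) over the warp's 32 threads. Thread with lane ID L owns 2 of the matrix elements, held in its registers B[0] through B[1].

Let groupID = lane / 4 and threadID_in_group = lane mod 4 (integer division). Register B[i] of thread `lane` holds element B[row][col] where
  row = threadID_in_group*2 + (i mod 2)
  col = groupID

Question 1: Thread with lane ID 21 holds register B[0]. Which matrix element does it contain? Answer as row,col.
21: grp=5,tig=1
[0] (1*2+0,5) = (2,5)

2,5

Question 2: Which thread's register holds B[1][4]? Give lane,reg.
16,1

c: 4->gid=4  r: 1->tid=0,i&1=1
L=4*4+0=16  i=1=1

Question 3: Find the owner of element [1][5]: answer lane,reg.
20,1

c=5→G=5  r=1→T=0,p=1
L=5*4+0=20  i=1=1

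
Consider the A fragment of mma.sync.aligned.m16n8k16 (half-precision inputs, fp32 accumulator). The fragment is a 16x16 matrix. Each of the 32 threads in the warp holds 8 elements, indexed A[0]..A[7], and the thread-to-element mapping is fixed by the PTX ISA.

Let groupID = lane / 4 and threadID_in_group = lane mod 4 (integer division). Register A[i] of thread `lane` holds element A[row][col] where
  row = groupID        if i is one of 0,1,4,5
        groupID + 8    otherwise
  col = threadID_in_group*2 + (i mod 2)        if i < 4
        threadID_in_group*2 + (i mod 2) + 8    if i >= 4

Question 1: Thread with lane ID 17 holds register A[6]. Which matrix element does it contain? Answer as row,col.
lane 17->17/4=4, 17 mod 4=1
i=6  r:4+8->12  c:2·1+0+8->10

12,10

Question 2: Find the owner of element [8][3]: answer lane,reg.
1,3

r:8=>grp=0,rB=1  c:3=>cB=0,tig=1,lo=1
L=0*4+1=1  i=0*4+1*2+1=3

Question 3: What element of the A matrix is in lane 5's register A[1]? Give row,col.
1,3

lane 5: gid=1 (5/4), tid=1 (5%4)
i=1: r=1+0=1, c=1*2+1+0=3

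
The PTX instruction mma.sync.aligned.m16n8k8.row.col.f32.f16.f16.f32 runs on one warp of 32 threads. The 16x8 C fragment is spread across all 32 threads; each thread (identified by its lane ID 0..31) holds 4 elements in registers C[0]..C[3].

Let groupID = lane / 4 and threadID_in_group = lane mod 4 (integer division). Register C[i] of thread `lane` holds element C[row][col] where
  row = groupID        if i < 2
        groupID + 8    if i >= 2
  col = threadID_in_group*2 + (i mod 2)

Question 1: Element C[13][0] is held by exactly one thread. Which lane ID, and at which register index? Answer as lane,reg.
r=13⇒gr=5,Rb=1  c=0⇒th=0,odd=0
L=5*4+0=20  i=1*2+0=2

20,2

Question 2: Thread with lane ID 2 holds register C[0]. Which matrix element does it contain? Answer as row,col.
0,4

2: G=0,T=2
[0] (0+0,2*2+0) = (0,4)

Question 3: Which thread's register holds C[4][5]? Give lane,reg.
18,1

r=4→G=4,rhi=0  c=5→T=2,p=1
L=4*4+2=18  i=0*2+1=1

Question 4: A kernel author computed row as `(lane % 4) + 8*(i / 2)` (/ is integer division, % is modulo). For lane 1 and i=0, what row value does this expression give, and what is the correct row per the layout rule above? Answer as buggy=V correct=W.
`(lane % 4) + 8*(i / 2)`[1,0]→1
lane 1→1/4=0, 1 mod 4=1
i=0  r:0+0→0  c:2·1+0→2
row: 1 vs 0

buggy=1 correct=0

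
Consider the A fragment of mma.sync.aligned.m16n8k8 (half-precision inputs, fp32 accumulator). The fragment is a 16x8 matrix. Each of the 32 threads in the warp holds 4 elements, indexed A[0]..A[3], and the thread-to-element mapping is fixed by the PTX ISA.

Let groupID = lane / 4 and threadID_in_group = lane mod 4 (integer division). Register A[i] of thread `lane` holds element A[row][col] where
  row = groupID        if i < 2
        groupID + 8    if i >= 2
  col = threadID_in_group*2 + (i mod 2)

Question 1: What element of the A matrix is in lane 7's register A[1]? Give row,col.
1,7

lane 7=>7/4=1, 7 mod 4=3
i=1  r:1+0=>1  c:2·3+1=>7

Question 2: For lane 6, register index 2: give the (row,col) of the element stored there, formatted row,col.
9,4

lane 6->6/4=1, 6 mod 4=2
i=2  r:1+8->9  c:2·2+0->4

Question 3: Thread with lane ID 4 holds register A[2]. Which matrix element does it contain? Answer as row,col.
lane 4→4/4=1, 4 mod 4=0
i=2  r:1+8→9  c:2·0+0→0

9,0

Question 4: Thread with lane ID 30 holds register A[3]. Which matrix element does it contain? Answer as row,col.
L=30⇒gr=30>>2=7, th=30&3=2
[3]⇒row 7+8=15  col 2·2+1=5

15,5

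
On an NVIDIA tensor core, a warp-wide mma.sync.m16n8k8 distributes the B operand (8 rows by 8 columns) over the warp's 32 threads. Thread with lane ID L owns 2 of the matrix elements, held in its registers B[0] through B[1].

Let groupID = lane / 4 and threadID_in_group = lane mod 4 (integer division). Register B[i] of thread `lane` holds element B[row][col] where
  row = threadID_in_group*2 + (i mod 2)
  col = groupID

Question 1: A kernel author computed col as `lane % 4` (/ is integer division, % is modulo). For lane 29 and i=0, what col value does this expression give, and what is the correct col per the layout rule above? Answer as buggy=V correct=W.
buggy=1 correct=7

`lane % 4`[29,0]->1
29: g=7,t=1
[0] (1*2+0,7) = (2,7)
col: 1 vs 7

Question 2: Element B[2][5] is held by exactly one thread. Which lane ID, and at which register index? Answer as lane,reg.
c=5→G=5  r=2→T=1,p=0
L=5*4+1=21  i=0=0

21,0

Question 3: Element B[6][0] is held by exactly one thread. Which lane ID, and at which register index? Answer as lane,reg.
3,0

c:0=>grp=0  r:6=>tig=3,lo=0
L=0*4+3=3  i=0=0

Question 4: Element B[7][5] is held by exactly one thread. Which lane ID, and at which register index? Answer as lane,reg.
23,1

c=5→G=5  r=7→T=3,p=1
L=5*4+3=23  i=1=1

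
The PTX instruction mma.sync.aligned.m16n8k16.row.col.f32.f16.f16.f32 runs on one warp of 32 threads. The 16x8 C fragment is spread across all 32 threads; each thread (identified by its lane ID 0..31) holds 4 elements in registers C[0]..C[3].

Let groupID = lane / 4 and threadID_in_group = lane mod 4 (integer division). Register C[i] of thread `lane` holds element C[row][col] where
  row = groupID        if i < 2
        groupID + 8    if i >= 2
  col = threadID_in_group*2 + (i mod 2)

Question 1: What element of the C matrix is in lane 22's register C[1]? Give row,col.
lane 22⇒22/4=5, 22 mod 4=2
i=1  r:5+0⇒5  c:2·2+1⇒5

5,5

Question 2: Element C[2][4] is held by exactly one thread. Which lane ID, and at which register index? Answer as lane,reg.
10,0

r=2→G=2,rhi=0  c=4→T=2,p=0
L=2*4+2=10  i=0*2+0=0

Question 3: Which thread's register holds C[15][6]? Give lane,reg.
r: 15->gid=7,r8=1  c: 6->tid=3,i&1=0
L=7*4+3=31  i=1*2+0=2

31,2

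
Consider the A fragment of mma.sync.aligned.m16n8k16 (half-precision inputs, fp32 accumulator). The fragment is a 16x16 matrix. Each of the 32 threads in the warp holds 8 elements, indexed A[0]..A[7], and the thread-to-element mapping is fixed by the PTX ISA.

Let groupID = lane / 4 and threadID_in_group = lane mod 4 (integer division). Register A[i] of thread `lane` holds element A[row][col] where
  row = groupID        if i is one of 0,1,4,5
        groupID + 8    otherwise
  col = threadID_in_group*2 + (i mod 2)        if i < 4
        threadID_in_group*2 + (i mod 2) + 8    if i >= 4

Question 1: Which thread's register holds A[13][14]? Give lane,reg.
23,6

r: 13->gid=5,r8=1  c: 14->c8=1,tid=3,i&1=0
L=5*4+3=23  i=1*4+1*2+0=6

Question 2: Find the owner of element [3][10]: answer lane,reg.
13,4

r=3→G=3,rhi=0  c=10→chi=1,T=1,p=0
L=3*4+1=13  i=1*4+0*2+0=4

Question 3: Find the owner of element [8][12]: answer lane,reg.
2,6

r: 8->gid=0,r8=1  c: 12->c8=1,tid=2,i&1=0
L=0*4+2=2  i=1*4+1*2+0=6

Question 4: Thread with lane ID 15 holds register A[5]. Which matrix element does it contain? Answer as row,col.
3,15

L=15->gid=15>>2=3, tid=15&3=3
[5]->row 3+0=3  col 3·2+1+8=15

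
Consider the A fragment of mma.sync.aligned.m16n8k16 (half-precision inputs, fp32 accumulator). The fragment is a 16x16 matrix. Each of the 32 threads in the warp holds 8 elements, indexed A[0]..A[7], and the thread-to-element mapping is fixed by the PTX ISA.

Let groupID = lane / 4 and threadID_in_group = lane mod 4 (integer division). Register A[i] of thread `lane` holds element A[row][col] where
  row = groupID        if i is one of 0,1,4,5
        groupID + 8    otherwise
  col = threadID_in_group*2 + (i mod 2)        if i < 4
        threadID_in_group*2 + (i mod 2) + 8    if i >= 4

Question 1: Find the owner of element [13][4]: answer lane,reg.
r=13->g=5,rb=1  c=4->cb=0,t=2,b0=0
L=5*4+2=22  i=0*4+1*2+0=2

22,2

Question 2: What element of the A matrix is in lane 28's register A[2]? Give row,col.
15,0

lane 28: G=7 (28/4), T=0 (28%4)
i=2: r=7+8=15, c=0*2+0+0=0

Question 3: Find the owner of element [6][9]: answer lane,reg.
r=6⇒gr=6,Rb=0  c=9⇒Cb=1,th=0,odd=1
L=6*4+0=24  i=1*4+0*2+1=5

24,5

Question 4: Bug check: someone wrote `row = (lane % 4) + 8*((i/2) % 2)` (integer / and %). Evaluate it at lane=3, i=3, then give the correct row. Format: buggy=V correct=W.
`(lane % 4) + 8*((i/2) % 2)`[3,3]->11
lane 3: gid=0 (3/4), tid=3 (3%4)
i=3: r=0+8=8, c=3*2+1+0=7
row: 11 vs 8

buggy=11 correct=8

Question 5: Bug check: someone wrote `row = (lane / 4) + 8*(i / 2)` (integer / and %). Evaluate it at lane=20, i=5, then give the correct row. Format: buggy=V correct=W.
`(lane / 4) + 8*(i / 2)`[20,5]->21
lane 20: gid=5 (20/4), tid=0 (20%4)
i=5: r=5+0=5, c=0*2+1+8=9
row: 21 vs 5

buggy=21 correct=5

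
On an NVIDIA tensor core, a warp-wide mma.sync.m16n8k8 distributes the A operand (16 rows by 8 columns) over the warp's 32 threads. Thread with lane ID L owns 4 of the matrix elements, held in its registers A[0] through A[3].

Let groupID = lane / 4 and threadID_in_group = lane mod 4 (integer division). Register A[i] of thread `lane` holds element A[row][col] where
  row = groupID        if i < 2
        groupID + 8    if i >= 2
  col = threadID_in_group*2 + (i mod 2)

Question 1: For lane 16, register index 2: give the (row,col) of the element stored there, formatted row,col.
12,0

16: gr=4,th=0
[2] (4+8,0*2+0) = (12,0)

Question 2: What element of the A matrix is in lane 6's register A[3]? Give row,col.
9,5

lane 6→6/4=1, 6 mod 4=2
i=3  r:1+8→9  c:2·2+1→5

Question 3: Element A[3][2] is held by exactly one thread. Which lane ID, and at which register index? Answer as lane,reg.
13,0

r=3->g=3,rb=0  c=2->t=1,b0=0
L=3*4+1=13  i=0*2+0=0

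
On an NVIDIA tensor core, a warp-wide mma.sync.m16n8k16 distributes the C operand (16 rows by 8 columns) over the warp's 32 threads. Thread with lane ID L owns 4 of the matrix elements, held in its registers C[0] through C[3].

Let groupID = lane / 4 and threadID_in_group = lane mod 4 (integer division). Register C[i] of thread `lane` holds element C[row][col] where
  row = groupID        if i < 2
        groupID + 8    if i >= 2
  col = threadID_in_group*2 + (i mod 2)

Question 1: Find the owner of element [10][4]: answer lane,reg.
10,2

r:10=>grp=2,rB=1  c:4=>tig=2,lo=0
L=2*4+2=10  i=1*2+0=2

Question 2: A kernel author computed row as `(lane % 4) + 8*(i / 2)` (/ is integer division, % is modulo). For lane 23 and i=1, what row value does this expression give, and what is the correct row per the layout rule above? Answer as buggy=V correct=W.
`(lane % 4) + 8*(i / 2)`[23,1]->3
L=23->gid=23>>2=5, tid=23&3=3
[1]->row 5+0=5  col 3·2+1=7
row: 3 vs 5

buggy=3 correct=5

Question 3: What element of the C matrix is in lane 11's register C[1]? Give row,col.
lane 11: gr=2 (11/4), th=3 (11%4)
i=1: r=2+0=2, c=3*2+1=7

2,7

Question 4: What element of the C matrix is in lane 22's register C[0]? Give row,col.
5,4

L=22->g=22>>2=5, t=22&3=2
[0]->row 5+0=5  col 2·2+0=4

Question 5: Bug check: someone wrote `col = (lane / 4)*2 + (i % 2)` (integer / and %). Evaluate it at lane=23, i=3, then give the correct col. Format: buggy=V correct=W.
buggy=11 correct=7

`(lane / 4)*2 + (i % 2)`[23,3]->11
L=23->g=23>>2=5, t=23&3=3
[3]->row 5+8=13  col 3·2+1=7
col: 11 vs 7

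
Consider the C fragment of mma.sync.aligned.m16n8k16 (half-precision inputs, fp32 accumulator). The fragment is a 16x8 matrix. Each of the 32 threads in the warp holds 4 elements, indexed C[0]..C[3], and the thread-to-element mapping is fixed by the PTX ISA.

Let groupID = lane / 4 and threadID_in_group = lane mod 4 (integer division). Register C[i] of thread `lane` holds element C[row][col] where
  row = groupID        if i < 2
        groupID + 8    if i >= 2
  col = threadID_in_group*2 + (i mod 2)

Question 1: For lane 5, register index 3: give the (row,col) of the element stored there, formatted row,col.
9,3

5: grp=1,tig=1
[3] (1+8,1*2+1) = (9,3)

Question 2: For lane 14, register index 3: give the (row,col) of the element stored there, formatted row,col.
11,5

L=14=>grp=14>>2=3, tig=14&3=2
[3]=>row 3+8=11  col 2·2+1=5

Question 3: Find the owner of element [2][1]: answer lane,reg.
r=2→G=2,rhi=0  c=1→T=0,p=1
L=2*4+0=8  i=0*2+1=1

8,1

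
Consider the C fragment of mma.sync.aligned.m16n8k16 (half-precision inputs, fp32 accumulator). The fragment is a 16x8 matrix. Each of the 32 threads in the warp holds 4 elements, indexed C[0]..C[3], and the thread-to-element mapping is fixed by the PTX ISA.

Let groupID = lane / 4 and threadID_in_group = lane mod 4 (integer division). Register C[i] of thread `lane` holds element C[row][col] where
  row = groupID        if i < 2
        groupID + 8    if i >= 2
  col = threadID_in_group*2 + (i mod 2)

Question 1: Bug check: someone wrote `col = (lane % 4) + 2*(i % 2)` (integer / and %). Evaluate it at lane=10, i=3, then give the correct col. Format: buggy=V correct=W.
`(lane % 4) + 2*(i % 2)`[10,3]⇒4
lane 10: gr=2 (10/4), th=2 (10%4)
i=3: r=2+8=10, c=2*2+1=5
col: 4 vs 5

buggy=4 correct=5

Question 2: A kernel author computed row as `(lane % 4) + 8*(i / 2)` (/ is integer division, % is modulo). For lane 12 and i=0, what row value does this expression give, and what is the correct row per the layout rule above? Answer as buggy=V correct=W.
`(lane % 4) + 8*(i / 2)`[12,0]=>0
lane 12: grp=3 (12/4), tig=0 (12%4)
i=0: r=3+0=3, c=0*2+0=0
row: 0 vs 3

buggy=0 correct=3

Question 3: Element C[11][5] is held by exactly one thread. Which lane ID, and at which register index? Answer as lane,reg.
r: 11->gid=3,r8=1  c: 5->tid=2,i&1=1
L=3*4+2=14  i=1*2+1=3

14,3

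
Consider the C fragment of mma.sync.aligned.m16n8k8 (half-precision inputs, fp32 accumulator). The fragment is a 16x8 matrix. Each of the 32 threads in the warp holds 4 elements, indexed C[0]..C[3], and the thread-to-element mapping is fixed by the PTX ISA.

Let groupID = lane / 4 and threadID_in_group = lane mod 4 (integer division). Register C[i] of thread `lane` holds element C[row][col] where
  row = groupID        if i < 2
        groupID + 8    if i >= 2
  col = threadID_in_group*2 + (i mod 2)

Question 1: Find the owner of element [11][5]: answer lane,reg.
r=11⇒gr=3,Rb=1  c=5⇒th=2,odd=1
L=3*4+2=14  i=1*2+1=3

14,3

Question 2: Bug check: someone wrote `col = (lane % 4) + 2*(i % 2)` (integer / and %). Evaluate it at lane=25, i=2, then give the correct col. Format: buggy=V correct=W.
buggy=1 correct=2

`(lane % 4) + 2*(i % 2)`[25,2]=>1
lane 25=>25/4=6, 25 mod 4=1
i=2  r:6+8=>14  c:2·1+0=>2
col: 1 vs 2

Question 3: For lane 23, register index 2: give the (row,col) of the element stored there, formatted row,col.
L=23→G=23>>2=5, T=23&3=3
[2]→row 5+8=13  col 3·2+0=6

13,6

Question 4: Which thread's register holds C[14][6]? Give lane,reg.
r=14→G=6,rhi=1  c=6→T=3,p=0
L=6*4+3=27  i=1*2+0=2

27,2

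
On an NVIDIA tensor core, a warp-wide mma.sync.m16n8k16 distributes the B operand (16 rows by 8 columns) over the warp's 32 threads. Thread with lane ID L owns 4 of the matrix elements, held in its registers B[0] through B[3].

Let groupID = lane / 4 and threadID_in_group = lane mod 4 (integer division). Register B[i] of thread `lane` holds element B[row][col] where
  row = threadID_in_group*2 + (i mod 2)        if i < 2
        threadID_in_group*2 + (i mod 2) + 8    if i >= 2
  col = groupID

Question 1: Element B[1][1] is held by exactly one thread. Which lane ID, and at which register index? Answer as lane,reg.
4,1

c=1→G=1  r=1→rhi=0,T=0,p=1
L=1*4+0=4  i=0*2+1=1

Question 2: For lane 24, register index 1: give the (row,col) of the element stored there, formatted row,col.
lane 24=>24/4=6, 24 mod 4=0
i=1  r:2·0+1+0=>1  c:6

1,6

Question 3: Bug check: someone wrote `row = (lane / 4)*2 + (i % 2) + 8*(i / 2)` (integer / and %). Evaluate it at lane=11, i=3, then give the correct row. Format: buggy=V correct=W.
`(lane / 4)*2 + (i % 2) + 8*(i / 2)`[11,3]→13
lane 11: G=2 (11/4), T=3 (11%4)
i=3: r=3*2+1+8=15, c=G=2
row: 13 vs 15

buggy=13 correct=15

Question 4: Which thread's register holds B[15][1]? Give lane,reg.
c:1=>grp=1  r:15=>rB=1,tig=3,lo=1
L=1*4+3=7  i=1*2+1=3

7,3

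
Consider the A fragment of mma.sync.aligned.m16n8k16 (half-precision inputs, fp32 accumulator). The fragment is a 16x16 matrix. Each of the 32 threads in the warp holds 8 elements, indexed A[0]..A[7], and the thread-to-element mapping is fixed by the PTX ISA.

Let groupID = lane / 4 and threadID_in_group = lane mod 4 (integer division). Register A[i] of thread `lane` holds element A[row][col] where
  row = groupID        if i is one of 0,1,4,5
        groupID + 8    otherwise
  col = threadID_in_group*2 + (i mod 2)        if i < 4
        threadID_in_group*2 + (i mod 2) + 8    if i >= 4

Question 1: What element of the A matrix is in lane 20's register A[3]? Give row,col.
20: G=5,T=0
[3] (5+8,0*2+1+0) = (13,1)

13,1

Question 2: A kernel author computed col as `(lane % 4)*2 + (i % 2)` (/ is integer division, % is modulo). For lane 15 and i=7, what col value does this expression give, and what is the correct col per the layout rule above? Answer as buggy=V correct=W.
`(lane % 4)*2 + (i % 2)`[15,7]⇒7
L=15⇒gr=15>>2=3, th=15&3=3
[7]⇒row 3+8=11  col 3·2+1+8=15
col: 7 vs 15

buggy=7 correct=15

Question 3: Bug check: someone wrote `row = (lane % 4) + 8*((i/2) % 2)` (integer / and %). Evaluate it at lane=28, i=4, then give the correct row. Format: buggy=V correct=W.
buggy=0 correct=7

`(lane % 4) + 8*((i/2) % 2)`[28,4]⇒0
lane 28: gr=7 (28/4), th=0 (28%4)
i=4: r=7+0=7, c=0*2+0+8=8
row: 0 vs 7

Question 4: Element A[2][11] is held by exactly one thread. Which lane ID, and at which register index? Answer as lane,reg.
9,5

r=2->g=2,rb=0  c=11->cb=1,t=1,b0=1
L=2*4+1=9  i=1*4+0*2+1=5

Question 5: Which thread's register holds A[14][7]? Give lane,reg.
27,3

r: 14->gid=6,r8=1  c: 7->c8=0,tid=3,i&1=1
L=6*4+3=27  i=0*4+1*2+1=3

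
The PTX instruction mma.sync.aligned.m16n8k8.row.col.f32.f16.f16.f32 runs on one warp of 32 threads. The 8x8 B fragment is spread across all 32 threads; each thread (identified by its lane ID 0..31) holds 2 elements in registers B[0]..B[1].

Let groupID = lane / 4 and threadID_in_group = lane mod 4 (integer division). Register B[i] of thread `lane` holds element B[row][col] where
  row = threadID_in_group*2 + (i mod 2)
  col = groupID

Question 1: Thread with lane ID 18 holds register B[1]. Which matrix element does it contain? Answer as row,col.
18: gid=4,tid=2
[1] (2*2+1,4) = (5,4)

5,4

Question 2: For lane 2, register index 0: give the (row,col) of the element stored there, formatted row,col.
4,0

2: gr=0,th=2
[0] (2*2+0,0) = (4,0)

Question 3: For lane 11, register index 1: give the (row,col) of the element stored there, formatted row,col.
7,2

11: grp=2,tig=3
[1] (3*2+1,2) = (7,2)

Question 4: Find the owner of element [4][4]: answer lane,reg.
18,0

c=4->g=4  r=4->t=2,b0=0
L=4*4+2=18  i=0=0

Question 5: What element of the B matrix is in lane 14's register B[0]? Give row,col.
4,3

L=14->g=14>>2=3, t=14&3=2
[0]->row 2·2+0=4  col g=3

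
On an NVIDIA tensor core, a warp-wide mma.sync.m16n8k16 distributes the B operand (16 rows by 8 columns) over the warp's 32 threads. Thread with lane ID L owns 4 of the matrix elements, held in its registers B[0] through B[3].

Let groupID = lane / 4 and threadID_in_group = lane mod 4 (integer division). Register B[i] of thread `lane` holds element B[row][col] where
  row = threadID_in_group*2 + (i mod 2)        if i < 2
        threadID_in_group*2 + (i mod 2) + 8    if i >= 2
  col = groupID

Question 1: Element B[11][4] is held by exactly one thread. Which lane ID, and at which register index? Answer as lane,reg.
17,3

c=4->g=4  r=11->rb=1,t=1,b0=1
L=4*4+1=17  i=1*2+1=3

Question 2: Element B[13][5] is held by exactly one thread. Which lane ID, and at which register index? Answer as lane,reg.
22,3

c=5→G=5  r=13→rhi=1,T=2,p=1
L=5*4+2=22  i=1*2+1=3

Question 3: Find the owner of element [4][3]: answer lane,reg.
c=3->g=3  r=4->rb=0,t=2,b0=0
L=3*4+2=14  i=0*2+0=0

14,0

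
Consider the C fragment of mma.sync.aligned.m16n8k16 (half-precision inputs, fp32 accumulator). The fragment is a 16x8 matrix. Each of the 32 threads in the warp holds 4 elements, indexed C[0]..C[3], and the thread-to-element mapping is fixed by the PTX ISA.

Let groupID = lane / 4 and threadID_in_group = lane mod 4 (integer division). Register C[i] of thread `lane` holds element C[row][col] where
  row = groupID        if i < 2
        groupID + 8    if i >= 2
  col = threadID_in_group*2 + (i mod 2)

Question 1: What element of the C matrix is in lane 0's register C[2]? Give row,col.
8,0

lane 0: G=0 (0/4), T=0 (0%4)
i=2: r=0+8=8, c=0*2+0=0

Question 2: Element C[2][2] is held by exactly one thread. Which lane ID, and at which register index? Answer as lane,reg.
r=2→G=2,rhi=0  c=2→T=1,p=0
L=2*4+1=9  i=0*2+0=0

9,0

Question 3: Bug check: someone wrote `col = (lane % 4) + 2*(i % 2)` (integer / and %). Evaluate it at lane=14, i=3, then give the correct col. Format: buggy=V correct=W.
buggy=4 correct=5

`(lane % 4) + 2*(i % 2)`[14,3]⇒4
lane 14⇒14/4=3, 14 mod 4=2
i=3  r:3+8⇒11  c:2·2+1⇒5
col: 4 vs 5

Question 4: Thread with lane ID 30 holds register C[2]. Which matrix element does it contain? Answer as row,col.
lane 30->30/4=7, 30 mod 4=2
i=2  r:7+8->15  c:2·2+0->4

15,4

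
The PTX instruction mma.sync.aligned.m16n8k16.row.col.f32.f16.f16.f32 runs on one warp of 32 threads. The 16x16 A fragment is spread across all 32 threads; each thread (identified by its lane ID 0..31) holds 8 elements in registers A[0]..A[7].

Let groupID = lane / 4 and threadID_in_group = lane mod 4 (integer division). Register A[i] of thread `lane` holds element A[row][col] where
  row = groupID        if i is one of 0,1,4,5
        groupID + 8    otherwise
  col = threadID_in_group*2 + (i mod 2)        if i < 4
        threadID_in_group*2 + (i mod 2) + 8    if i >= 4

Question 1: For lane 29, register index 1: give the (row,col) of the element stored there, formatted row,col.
7,3

29: G=7,T=1
[1] (7+0,1*2+1+0) = (7,3)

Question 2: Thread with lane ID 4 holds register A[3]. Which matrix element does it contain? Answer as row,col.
L=4⇒gr=4>>2=1, th=4&3=0
[3]⇒row 1+8=9  col 0·2+1+0=1

9,1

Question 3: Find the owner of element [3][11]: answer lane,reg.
13,5

r:3=>grp=3,rB=0  c:11=>cB=1,tig=1,lo=1
L=3*4+1=13  i=1*4+0*2+1=5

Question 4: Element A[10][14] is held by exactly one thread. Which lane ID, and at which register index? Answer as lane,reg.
11,6

r: 10->gid=2,r8=1  c: 14->c8=1,tid=3,i&1=0
L=2*4+3=11  i=1*4+1*2+0=6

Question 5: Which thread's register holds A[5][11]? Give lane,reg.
r: 5->gid=5,r8=0  c: 11->c8=1,tid=1,i&1=1
L=5*4+1=21  i=1*4+0*2+1=5

21,5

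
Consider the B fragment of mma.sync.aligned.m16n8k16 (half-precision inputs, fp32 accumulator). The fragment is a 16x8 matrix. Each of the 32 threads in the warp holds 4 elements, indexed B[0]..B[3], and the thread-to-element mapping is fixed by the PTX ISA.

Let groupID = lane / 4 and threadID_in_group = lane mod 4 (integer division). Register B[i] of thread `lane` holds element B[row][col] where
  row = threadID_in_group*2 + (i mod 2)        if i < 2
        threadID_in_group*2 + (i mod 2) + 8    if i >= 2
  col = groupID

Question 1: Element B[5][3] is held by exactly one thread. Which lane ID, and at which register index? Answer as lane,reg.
14,1

c:3=>grp=3  r:5=>rB=0,tig=2,lo=1
L=3*4+2=14  i=0*2+1=1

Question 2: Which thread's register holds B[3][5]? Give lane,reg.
21,1

c=5⇒gr=5  r=3⇒Rb=0,th=1,odd=1
L=5*4+1=21  i=0*2+1=1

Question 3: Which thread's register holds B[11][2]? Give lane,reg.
c=2→G=2  r=11→rhi=1,T=1,p=1
L=2*4+1=9  i=1*2+1=3

9,3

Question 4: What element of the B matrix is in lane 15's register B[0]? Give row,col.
lane 15: G=3 (15/4), T=3 (15%4)
i=0: r=3*2+0+0=6, c=G=3

6,3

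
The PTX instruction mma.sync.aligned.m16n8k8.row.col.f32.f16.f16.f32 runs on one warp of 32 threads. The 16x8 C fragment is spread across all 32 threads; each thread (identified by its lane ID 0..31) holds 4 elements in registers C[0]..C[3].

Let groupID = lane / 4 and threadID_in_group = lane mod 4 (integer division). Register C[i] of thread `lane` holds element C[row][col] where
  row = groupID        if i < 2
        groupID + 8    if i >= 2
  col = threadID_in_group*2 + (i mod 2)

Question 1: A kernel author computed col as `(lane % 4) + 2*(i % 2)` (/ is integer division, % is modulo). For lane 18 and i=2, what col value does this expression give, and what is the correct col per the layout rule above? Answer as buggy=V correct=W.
`(lane % 4) + 2*(i % 2)`[18,2]=>2
lane 18=>18/4=4, 18 mod 4=2
i=2  r:4+8=>12  c:2·2+0=>4
col: 2 vs 4

buggy=2 correct=4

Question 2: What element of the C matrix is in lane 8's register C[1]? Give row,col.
2,1

lane 8->8/4=2, 8 mod 4=0
i=1  r:2+0->2  c:2·0+1->1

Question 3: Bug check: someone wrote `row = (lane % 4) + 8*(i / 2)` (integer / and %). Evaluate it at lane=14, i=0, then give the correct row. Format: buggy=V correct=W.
`(lane % 4) + 8*(i / 2)`[14,0]=>2
L=14=>grp=14>>2=3, tig=14&3=2
[0]=>row 3+0=3  col 2·2+0=4
row: 2 vs 3

buggy=2 correct=3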